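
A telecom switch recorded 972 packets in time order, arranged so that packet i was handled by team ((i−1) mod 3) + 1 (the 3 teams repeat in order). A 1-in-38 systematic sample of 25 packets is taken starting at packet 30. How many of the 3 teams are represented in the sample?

3

Consecutive selections differ by k = 38, so their team numbers differ by 38 mod 3 = 2.
gcd(38, 3) = 1, so the sample visits 3/1 = 3 distinct residues mod 3.
Start 30 is team 3; the teams hit are 1, 2, 3.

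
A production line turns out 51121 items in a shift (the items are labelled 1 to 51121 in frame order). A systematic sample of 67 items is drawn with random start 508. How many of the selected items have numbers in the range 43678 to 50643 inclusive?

9

k = 51121/67 = 763
First selection ≥ 43678: 508 + ⌈(43678−508)/763⌉·763 = 508 + 57×763 = 43999
Last selection ≤ 50643: 508 + ⌊(50643−508)/763⌋·763 = 508 + 65×763 = 50103
Count = 65 − 57 + 1 = 9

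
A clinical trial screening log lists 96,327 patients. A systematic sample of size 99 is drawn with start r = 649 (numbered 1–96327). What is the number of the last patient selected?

k = 96327/99 = 973
99th selection = r + (99−1)·k = 649 + 98×973 = 649 + 95354 = 96003

96003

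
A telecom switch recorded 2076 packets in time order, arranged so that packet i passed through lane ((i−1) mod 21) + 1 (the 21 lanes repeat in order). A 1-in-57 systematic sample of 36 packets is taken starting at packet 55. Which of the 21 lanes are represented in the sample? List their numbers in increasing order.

Consecutive selections differ by k = 57, so their lane numbers differ by 57 mod 21 = 15.
gcd(57, 21) = 3, so the sample visits 21/3 = 7 distinct residues mod 21.
Start 55 is lane 13; the lanes hit are 1, 4, 7, 10, 13, 16, 19.

1, 4, 7, 10, 13, 16, 19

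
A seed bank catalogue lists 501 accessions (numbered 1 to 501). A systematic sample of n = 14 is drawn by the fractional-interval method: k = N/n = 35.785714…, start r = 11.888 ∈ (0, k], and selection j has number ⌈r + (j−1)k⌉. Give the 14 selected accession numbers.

j=1: r + 0k = 11.888 → ⌈·⌉ = 12
j=2: r + 1k = 47.673714… → ⌈·⌉ = 48
j=3: r + 2k = 83.459428… → ⌈·⌉ = 84
j=4: r + 3k = 119.245142… → ⌈·⌉ = 120
j=5: r + 4k = 155.030857… → ⌈·⌉ = 156
j=6: r + 5k = 190.816571… → ⌈·⌉ = 191
j=7: r + 6k = 226.602285… → ⌈·⌉ = 227
j=8: r + 7k = 262.388 → ⌈·⌉ = 263
j=9: r + 8k = 298.173714… → ⌈·⌉ = 299
j=10: r + 9k = 333.959428… → ⌈·⌉ = 334
j=11: r + 10k = 369.745142… → ⌈·⌉ = 370
j=12: r + 11k = 405.530857… → ⌈·⌉ = 406
j=13: r + 12k = 441.316571… → ⌈·⌉ = 442
j=14: r + 13k = 477.102285… → ⌈·⌉ = 478

12, 48, 84, 120, 156, 191, 227, 263, 299, 334, 370, 406, 442, 478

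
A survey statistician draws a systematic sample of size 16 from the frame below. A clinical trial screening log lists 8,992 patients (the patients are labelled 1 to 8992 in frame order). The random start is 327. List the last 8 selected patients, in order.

4823, 5385, 5947, 6509, 7071, 7633, 8195, 8757

k = N/n = 8992/16 = 562
9th selection = 327 + 8×562 = 4823
10th: 4823 + 562 = 5385
11th: 5385 + 562 = 5947
12th: 5947 + 562 = 6509
13th: 6509 + 562 = 7071
14th: 7071 + 562 = 7633
15th: 7633 + 562 = 8195
16th: 8195 + 562 = 8757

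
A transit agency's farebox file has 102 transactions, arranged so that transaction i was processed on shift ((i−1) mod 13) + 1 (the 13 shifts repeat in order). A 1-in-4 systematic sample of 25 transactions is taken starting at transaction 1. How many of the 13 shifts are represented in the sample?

13

Consecutive selections differ by k = 4, so their shift numbers differ by 4 mod 13 = 4.
gcd(4, 13) = 1, so the sample visits 13/1 = 13 distinct residues mod 13.
Start 1 is shift 1; the shifts hit are 1, 2, 3, 4, 5, 6, 7, 8, 9, 10, 11, 12, 13.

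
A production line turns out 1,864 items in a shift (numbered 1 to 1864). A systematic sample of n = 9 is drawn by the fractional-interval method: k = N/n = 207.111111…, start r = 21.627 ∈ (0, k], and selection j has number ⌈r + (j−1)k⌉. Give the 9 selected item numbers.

j=1: r + 0k = 21.627 → ⌈·⌉ = 22
j=2: r + 1k = 228.738111… → ⌈·⌉ = 229
j=3: r + 2k = 435.849222… → ⌈·⌉ = 436
j=4: r + 3k = 642.960333… → ⌈·⌉ = 643
j=5: r + 4k = 850.071444… → ⌈·⌉ = 851
j=6: r + 5k = 1057.182555… → ⌈·⌉ = 1058
j=7: r + 6k = 1264.293666… → ⌈·⌉ = 1265
j=8: r + 7k = 1471.404777… → ⌈·⌉ = 1472
j=9: r + 8k = 1678.515888… → ⌈·⌉ = 1679

22, 229, 436, 643, 851, 1058, 1265, 1472, 1679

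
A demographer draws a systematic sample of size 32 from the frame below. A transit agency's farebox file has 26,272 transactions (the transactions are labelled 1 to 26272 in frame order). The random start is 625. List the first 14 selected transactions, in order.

625, 1446, 2267, 3088, 3909, 4730, 5551, 6372, 7193, 8014, 8835, 9656, 10477, 11298

k = N/n = 26272/32 = 821
transaction 1: 625
transaction 2: 625 + 821 = 1446
transaction 3: 1446 + 821 = 2267
transaction 4: 2267 + 821 = 3088
transaction 5: 3088 + 821 = 3909
transaction 6: 3909 + 821 = 4730
transaction 7: 4730 + 821 = 5551
transaction 8: 5551 + 821 = 6372
transaction 9: 6372 + 821 = 7193
transaction 10: 7193 + 821 = 8014
transaction 11: 8014 + 821 = 8835
transaction 12: 8835 + 821 = 9656
transaction 13: 9656 + 821 = 10477
transaction 14: 10477 + 821 = 11298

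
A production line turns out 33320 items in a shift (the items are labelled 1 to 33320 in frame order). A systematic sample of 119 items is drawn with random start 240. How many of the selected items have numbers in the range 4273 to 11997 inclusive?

27

k = 33320/119 = 280
First selection ≥ 4273: 240 + ⌈(4273−240)/280⌉·280 = 240 + 15×280 = 4440
Last selection ≤ 11997: 240 + ⌊(11997−240)/280⌋·280 = 240 + 41×280 = 11720
Count = 41 − 15 + 1 = 27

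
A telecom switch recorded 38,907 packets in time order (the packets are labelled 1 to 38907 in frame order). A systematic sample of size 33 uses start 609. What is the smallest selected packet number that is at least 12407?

13578

k = 38907/33 = 1179
Steps past start: ⌈(12407 − 609)/1179⌉ = ⌈11798/1179⌉ = 11
Selected packet: 609 + 11×1179 = 13578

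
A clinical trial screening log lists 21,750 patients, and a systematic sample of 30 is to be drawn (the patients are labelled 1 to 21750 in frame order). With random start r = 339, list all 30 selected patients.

k = N/n = 21750/30 = 725
patient 1: 339
patient 2: 339 + 725 = 1064
patient 3: 1064 + 725 = 1789
patient 4: 1789 + 725 = 2514
patient 5: 2514 + 725 = 3239
patient 6: 3239 + 725 = 3964
patient 7: 3964 + 725 = 4689
patient 8: 4689 + 725 = 5414
patient 9: 5414 + 725 = 6139
patient 10: 6139 + 725 = 6864
patient 11: 6864 + 725 = 7589
patient 12: 7589 + 725 = 8314
patient 13: 8314 + 725 = 9039
patient 14: 9039 + 725 = 9764
patient 15: 9764 + 725 = 10489
patient 16: 10489 + 725 = 11214
patient 17: 11214 + 725 = 11939
patient 18: 11939 + 725 = 12664
patient 19: 12664 + 725 = 13389
patient 20: 13389 + 725 = 14114
patient 21: 14114 + 725 = 14839
patient 22: 14839 + 725 = 15564
patient 23: 15564 + 725 = 16289
patient 24: 16289 + 725 = 17014
patient 25: 17014 + 725 = 17739
patient 26: 17739 + 725 = 18464
patient 27: 18464 + 725 = 19189
patient 28: 19189 + 725 = 19914
patient 29: 19914 + 725 = 20639
patient 30: 20639 + 725 = 21364

339, 1064, 1789, 2514, 3239, 3964, 4689, 5414, 6139, 6864, 7589, 8314, 9039, 9764, 10489, 11214, 11939, 12664, 13389, 14114, 14839, 15564, 16289, 17014, 17739, 18464, 19189, 19914, 20639, 21364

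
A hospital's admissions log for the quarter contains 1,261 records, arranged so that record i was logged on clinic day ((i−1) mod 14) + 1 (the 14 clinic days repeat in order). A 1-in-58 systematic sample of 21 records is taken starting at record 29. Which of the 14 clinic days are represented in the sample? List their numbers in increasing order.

1, 3, 5, 7, 9, 11, 13

Consecutive selections differ by k = 58, so their clinic day numbers differ by 58 mod 14 = 2.
gcd(58, 14) = 2, so the sample visits 14/2 = 7 distinct residues mod 14.
Start 29 is clinic day 1; the clinic days hit are 1, 3, 5, 7, 9, 11, 13.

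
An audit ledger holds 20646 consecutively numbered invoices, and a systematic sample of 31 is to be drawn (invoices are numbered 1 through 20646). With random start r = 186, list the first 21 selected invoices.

k = N/n = 20646/31 = 666
invoice 1: 186
invoice 2: 186 + 666 = 852
invoice 3: 852 + 666 = 1518
invoice 4: 1518 + 666 = 2184
invoice 5: 2184 + 666 = 2850
invoice 6: 2850 + 666 = 3516
invoice 7: 3516 + 666 = 4182
invoice 8: 4182 + 666 = 4848
invoice 9: 4848 + 666 = 5514
invoice 10: 5514 + 666 = 6180
invoice 11: 6180 + 666 = 6846
invoice 12: 6846 + 666 = 7512
invoice 13: 7512 + 666 = 8178
invoice 14: 8178 + 666 = 8844
invoice 15: 8844 + 666 = 9510
invoice 16: 9510 + 666 = 10176
invoice 17: 10176 + 666 = 10842
invoice 18: 10842 + 666 = 11508
invoice 19: 11508 + 666 = 12174
invoice 20: 12174 + 666 = 12840
invoice 21: 12840 + 666 = 13506

186, 852, 1518, 2184, 2850, 3516, 4182, 4848, 5514, 6180, 6846, 7512, 8178, 8844, 9510, 10176, 10842, 11508, 12174, 12840, 13506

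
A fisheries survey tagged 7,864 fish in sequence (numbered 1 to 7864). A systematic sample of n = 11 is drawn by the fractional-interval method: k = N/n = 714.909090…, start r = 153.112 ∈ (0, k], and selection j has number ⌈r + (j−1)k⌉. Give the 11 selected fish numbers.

154, 869, 1583, 2298, 3013, 3728, 4443, 5158, 5873, 6588, 7303

j=1: r + 0k = 153.112 → ⌈·⌉ = 154
j=2: r + 1k = 868.021090… → ⌈·⌉ = 869
j=3: r + 2k = 1582.930181… → ⌈·⌉ = 1583
j=4: r + 3k = 2297.839272… → ⌈·⌉ = 2298
j=5: r + 4k = 3012.748363… → ⌈·⌉ = 3013
j=6: r + 5k = 3727.657454… → ⌈·⌉ = 3728
j=7: r + 6k = 4442.566545… → ⌈·⌉ = 4443
j=8: r + 7k = 5157.475636… → ⌈·⌉ = 5158
j=9: r + 8k = 5872.384727… → ⌈·⌉ = 5873
j=10: r + 9k = 6587.293818… → ⌈·⌉ = 6588
j=11: r + 10k = 7302.202909… → ⌈·⌉ = 7303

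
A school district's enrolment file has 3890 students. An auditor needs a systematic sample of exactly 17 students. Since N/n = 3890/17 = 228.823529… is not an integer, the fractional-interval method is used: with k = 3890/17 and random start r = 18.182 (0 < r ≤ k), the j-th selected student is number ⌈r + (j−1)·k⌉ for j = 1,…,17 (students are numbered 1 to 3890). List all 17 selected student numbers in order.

j=1: r + 0k = 18.182 → ⌈·⌉ = 19
j=2: r + 1k = 247.005529… → ⌈·⌉ = 248
j=3: r + 2k = 475.829058… → ⌈·⌉ = 476
j=4: r + 3k = 704.652588… → ⌈·⌉ = 705
j=5: r + 4k = 933.476117… → ⌈·⌉ = 934
j=6: r + 5k = 1162.299647… → ⌈·⌉ = 1163
j=7: r + 6k = 1391.123176… → ⌈·⌉ = 1392
j=8: r + 7k = 1619.946705… → ⌈·⌉ = 1620
j=9: r + 8k = 1848.770235… → ⌈·⌉ = 1849
j=10: r + 9k = 2077.593764… → ⌈·⌉ = 2078
j=11: r + 10k = 2306.417294… → ⌈·⌉ = 2307
j=12: r + 11k = 2535.240823… → ⌈·⌉ = 2536
j=13: r + 12k = 2764.064352… → ⌈·⌉ = 2765
j=14: r + 13k = 2992.887882… → ⌈·⌉ = 2993
j=15: r + 14k = 3221.711411… → ⌈·⌉ = 3222
j=16: r + 15k = 3450.534941… → ⌈·⌉ = 3451
j=17: r + 16k = 3679.358470… → ⌈·⌉ = 3680

19, 248, 476, 705, 934, 1163, 1392, 1620, 1849, 2078, 2307, 2536, 2765, 2993, 3222, 3451, 3680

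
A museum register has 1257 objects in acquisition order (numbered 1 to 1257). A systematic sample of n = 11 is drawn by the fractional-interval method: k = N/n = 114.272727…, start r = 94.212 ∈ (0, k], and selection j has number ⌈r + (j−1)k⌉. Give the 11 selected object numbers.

j=1: r + 0k = 94.212 → ⌈·⌉ = 95
j=2: r + 1k = 208.484727… → ⌈·⌉ = 209
j=3: r + 2k = 322.757454… → ⌈·⌉ = 323
j=4: r + 3k = 437.030181… → ⌈·⌉ = 438
j=5: r + 4k = 551.302909… → ⌈·⌉ = 552
j=6: r + 5k = 665.575636… → ⌈·⌉ = 666
j=7: r + 6k = 779.848363… → ⌈·⌉ = 780
j=8: r + 7k = 894.121090… → ⌈·⌉ = 895
j=9: r + 8k = 1008.393818… → ⌈·⌉ = 1009
j=10: r + 9k = 1122.666545… → ⌈·⌉ = 1123
j=11: r + 10k = 1236.939272… → ⌈·⌉ = 1237

95, 209, 323, 438, 552, 666, 780, 895, 1009, 1123, 1237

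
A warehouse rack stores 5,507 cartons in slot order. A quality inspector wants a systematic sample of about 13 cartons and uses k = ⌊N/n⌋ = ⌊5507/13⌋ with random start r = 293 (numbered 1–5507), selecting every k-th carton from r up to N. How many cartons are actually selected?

13

k = ⌊5507/13⌋ = 423
Achieved size = ⌊(5507 − 293)/423⌋ + 1 = ⌊5214/423⌋ + 1 = 12 + 1 = 13
(last selection: 293 + 12×423 = 5369 ≤ 5507; next would be 5792 > 5507)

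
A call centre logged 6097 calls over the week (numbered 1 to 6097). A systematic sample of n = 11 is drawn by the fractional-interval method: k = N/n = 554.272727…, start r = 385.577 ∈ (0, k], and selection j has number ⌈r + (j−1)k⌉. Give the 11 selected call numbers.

386, 940, 1495, 2049, 2603, 3157, 3712, 4266, 4820, 5375, 5929

j=1: r + 0k = 385.577 → ⌈·⌉ = 386
j=2: r + 1k = 939.849727… → ⌈·⌉ = 940
j=3: r + 2k = 1494.122454… → ⌈·⌉ = 1495
j=4: r + 3k = 2048.395181… → ⌈·⌉ = 2049
j=5: r + 4k = 2602.667909… → ⌈·⌉ = 2603
j=6: r + 5k = 3156.940636… → ⌈·⌉ = 3157
j=7: r + 6k = 3711.213363… → ⌈·⌉ = 3712
j=8: r + 7k = 4265.486090… → ⌈·⌉ = 4266
j=9: r + 8k = 4819.758818… → ⌈·⌉ = 4820
j=10: r + 9k = 5374.031545… → ⌈·⌉ = 5375
j=11: r + 10k = 5928.304272… → ⌈·⌉ = 5929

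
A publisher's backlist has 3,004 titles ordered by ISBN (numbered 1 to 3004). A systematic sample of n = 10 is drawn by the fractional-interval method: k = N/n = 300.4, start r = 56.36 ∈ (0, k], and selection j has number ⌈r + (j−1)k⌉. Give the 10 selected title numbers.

j=1: r + 0k = 56.36 → ⌈·⌉ = 57
j=2: r + 1k = 356.76 → ⌈·⌉ = 357
j=3: r + 2k = 657.16 → ⌈·⌉ = 658
j=4: r + 3k = 957.56 → ⌈·⌉ = 958
j=5: r + 4k = 1257.96 → ⌈·⌉ = 1258
j=6: r + 5k = 1558.36 → ⌈·⌉ = 1559
j=7: r + 6k = 1858.76 → ⌈·⌉ = 1859
j=8: r + 7k = 2159.16 → ⌈·⌉ = 2160
j=9: r + 8k = 2459.56 → ⌈·⌉ = 2460
j=10: r + 9k = 2759.96 → ⌈·⌉ = 2760

57, 357, 658, 958, 1258, 1559, 1859, 2160, 2460, 2760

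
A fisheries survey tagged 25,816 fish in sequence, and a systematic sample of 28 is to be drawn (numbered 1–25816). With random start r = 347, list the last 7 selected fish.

19709, 20631, 21553, 22475, 23397, 24319, 25241

k = N/n = 25816/28 = 922
22nd selection = 347 + 21×922 = 19709
23rd: 19709 + 922 = 20631
24th: 20631 + 922 = 21553
25th: 21553 + 922 = 22475
26th: 22475 + 922 = 23397
27th: 23397 + 922 = 24319
28th: 24319 + 922 = 25241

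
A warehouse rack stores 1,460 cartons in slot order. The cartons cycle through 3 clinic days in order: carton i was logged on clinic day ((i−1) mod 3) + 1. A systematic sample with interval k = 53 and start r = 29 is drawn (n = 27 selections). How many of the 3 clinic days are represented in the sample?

Consecutive selections differ by k = 53, so their clinic day numbers differ by 53 mod 3 = 2.
gcd(53, 3) = 1, so the sample visits 3/1 = 3 distinct residues mod 3.
Start 29 is clinic day 2; the clinic days hit are 1, 2, 3.

3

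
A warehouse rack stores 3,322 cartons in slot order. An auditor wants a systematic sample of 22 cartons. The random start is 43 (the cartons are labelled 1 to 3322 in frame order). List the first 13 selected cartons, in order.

k = N/n = 3322/22 = 151
carton 1: 43
carton 2: 43 + 151 = 194
carton 3: 194 + 151 = 345
carton 4: 345 + 151 = 496
carton 5: 496 + 151 = 647
carton 6: 647 + 151 = 798
carton 7: 798 + 151 = 949
carton 8: 949 + 151 = 1100
carton 9: 1100 + 151 = 1251
carton 10: 1251 + 151 = 1402
carton 11: 1402 + 151 = 1553
carton 12: 1553 + 151 = 1704
carton 13: 1704 + 151 = 1855

43, 194, 345, 496, 647, 798, 949, 1100, 1251, 1402, 1553, 1704, 1855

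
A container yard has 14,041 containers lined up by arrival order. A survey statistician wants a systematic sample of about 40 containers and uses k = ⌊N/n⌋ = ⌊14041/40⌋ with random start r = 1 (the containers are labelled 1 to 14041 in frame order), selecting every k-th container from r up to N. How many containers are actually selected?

41

k = ⌊14041/40⌋ = 351
Achieved size = ⌊(14041 − 1)/351⌋ + 1 = ⌊14040/351⌋ + 1 = 40 + 1 = 41
(last selection: 1 + 40×351 = 14041 ≤ 14041; next would be 14392 > 14041)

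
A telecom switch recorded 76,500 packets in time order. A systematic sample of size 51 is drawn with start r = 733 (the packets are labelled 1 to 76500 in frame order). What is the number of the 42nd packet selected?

62233

k = 76500/51 = 1500
42nd selection = r + (42−1)·k = 733 + 41×1500 = 733 + 61500 = 62233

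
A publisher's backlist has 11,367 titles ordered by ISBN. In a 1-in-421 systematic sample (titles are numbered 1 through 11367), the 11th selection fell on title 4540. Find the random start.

330

k = 421
r = 4540 − (11−1)×421 = 4540 − 4210 = 330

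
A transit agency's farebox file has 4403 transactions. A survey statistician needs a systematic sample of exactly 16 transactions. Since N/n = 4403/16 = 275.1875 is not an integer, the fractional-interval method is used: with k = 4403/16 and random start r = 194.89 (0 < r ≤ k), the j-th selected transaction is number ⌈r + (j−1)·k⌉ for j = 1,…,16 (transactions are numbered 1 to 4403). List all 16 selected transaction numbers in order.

195, 471, 746, 1021, 1296, 1571, 1847, 2122, 2397, 2672, 2947, 3222, 3498, 3773, 4048, 4323

j=1: r + 0k = 194.89 → ⌈·⌉ = 195
j=2: r + 1k = 470.0775 → ⌈·⌉ = 471
j=3: r + 2k = 745.265 → ⌈·⌉ = 746
j=4: r + 3k = 1020.4525 → ⌈·⌉ = 1021
j=5: r + 4k = 1295.64 → ⌈·⌉ = 1296
j=6: r + 5k = 1570.8275 → ⌈·⌉ = 1571
j=7: r + 6k = 1846.015 → ⌈·⌉ = 1847
j=8: r + 7k = 2121.2025 → ⌈·⌉ = 2122
j=9: r + 8k = 2396.39 → ⌈·⌉ = 2397
j=10: r + 9k = 2671.5775 → ⌈·⌉ = 2672
j=11: r + 10k = 2946.765 → ⌈·⌉ = 2947
j=12: r + 11k = 3221.9525 → ⌈·⌉ = 3222
j=13: r + 12k = 3497.14 → ⌈·⌉ = 3498
j=14: r + 13k = 3772.3275 → ⌈·⌉ = 3773
j=15: r + 14k = 4047.515 → ⌈·⌉ = 4048
j=16: r + 15k = 4322.7025 → ⌈·⌉ = 4323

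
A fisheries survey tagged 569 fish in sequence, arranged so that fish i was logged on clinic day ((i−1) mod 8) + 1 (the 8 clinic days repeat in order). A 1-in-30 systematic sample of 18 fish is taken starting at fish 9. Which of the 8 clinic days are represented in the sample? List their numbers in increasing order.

Consecutive selections differ by k = 30, so their clinic day numbers differ by 30 mod 8 = 6.
gcd(30, 8) = 2, so the sample visits 8/2 = 4 distinct residues mod 8.
Start 9 is clinic day 1; the clinic days hit are 1, 3, 5, 7.

1, 3, 5, 7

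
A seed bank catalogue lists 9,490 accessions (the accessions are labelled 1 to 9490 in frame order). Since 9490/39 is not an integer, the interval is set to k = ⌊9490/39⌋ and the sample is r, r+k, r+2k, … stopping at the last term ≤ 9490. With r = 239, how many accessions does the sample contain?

39

k = ⌊9490/39⌋ = 243
Achieved size = ⌊(9490 − 239)/243⌋ + 1 = ⌊9251/243⌋ + 1 = 38 + 1 = 39
(last selection: 239 + 38×243 = 9473 ≤ 9490; next would be 9716 > 9490)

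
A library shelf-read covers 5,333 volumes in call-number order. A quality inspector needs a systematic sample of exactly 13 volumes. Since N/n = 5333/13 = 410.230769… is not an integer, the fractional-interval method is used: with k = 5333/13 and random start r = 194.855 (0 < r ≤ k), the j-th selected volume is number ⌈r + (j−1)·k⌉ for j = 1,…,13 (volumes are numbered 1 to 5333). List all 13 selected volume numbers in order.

195, 606, 1016, 1426, 1836, 2247, 2657, 3067, 3477, 3887, 4298, 4708, 5118

j=1: r + 0k = 194.855 → ⌈·⌉ = 195
j=2: r + 1k = 605.085769… → ⌈·⌉ = 606
j=3: r + 2k = 1015.316538… → ⌈·⌉ = 1016
j=4: r + 3k = 1425.547307… → ⌈·⌉ = 1426
j=5: r + 4k = 1835.778076… → ⌈·⌉ = 1836
j=6: r + 5k = 2246.008846… → ⌈·⌉ = 2247
j=7: r + 6k = 2656.239615… → ⌈·⌉ = 2657
j=8: r + 7k = 3066.470384… → ⌈·⌉ = 3067
j=9: r + 8k = 3476.701153… → ⌈·⌉ = 3477
j=10: r + 9k = 3886.931923… → ⌈·⌉ = 3887
j=11: r + 10k = 4297.162692… → ⌈·⌉ = 4298
j=12: r + 11k = 4707.393461… → ⌈·⌉ = 4708
j=13: r + 12k = 5117.624230… → ⌈·⌉ = 5118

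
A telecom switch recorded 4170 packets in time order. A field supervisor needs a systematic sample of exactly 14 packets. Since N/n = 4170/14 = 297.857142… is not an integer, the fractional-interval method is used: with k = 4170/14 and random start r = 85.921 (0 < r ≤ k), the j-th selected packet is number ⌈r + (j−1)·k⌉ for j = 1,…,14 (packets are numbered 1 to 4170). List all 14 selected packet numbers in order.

86, 384, 682, 980, 1278, 1576, 1874, 2171, 2469, 2767, 3065, 3363, 3661, 3959

j=1: r + 0k = 85.921 → ⌈·⌉ = 86
j=2: r + 1k = 383.778142… → ⌈·⌉ = 384
j=3: r + 2k = 681.635285… → ⌈·⌉ = 682
j=4: r + 3k = 979.492428… → ⌈·⌉ = 980
j=5: r + 4k = 1277.349571… → ⌈·⌉ = 1278
j=6: r + 5k = 1575.206714… → ⌈·⌉ = 1576
j=7: r + 6k = 1873.063857… → ⌈·⌉ = 1874
j=8: r + 7k = 2170.921 → ⌈·⌉ = 2171
j=9: r + 8k = 2468.778142… → ⌈·⌉ = 2469
j=10: r + 9k = 2766.635285… → ⌈·⌉ = 2767
j=11: r + 10k = 3064.492428… → ⌈·⌉ = 3065
j=12: r + 11k = 3362.349571… → ⌈·⌉ = 3363
j=13: r + 12k = 3660.206714… → ⌈·⌉ = 3661
j=14: r + 13k = 3958.063857… → ⌈·⌉ = 3959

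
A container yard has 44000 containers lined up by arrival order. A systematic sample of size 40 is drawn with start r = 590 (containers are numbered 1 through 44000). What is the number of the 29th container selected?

31390

k = 44000/40 = 1100
29th selection = r + (29−1)·k = 590 + 28×1100 = 590 + 30800 = 31390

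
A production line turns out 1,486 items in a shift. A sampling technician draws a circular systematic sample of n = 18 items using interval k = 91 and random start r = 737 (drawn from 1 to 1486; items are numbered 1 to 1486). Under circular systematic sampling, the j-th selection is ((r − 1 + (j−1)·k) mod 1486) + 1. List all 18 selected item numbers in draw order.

737, 828, 919, 1010, 1101, 1192, 1283, 1374, 1465, 70, 161, 252, 343, 434, 525, 616, 707, 798

Selection 1: 737
Selection 2: 737 + 91 = 828
Selection 3: 828 + 91 = 919
Selection 4: 919 + 91 = 1010
Selection 5: 1010 + 91 = 1101
Selection 6: 1101 + 91 = 1192
Selection 7: 1192 + 91 = 1283
Selection 8: 1283 + 91 = 1374
Selection 9: 1374 + 91 = 1465
Selection 10: 1465 + 91 = 1556 → 1556 − 1486 = 70
Selection 11: 70 + 91 = 161
Selection 12: 161 + 91 = 252
Selection 13: 252 + 91 = 343
Selection 14: 343 + 91 = 434
Selection 15: 434 + 91 = 525
Selection 16: 525 + 91 = 616
Selection 17: 616 + 91 = 707
Selection 18: 707 + 91 = 798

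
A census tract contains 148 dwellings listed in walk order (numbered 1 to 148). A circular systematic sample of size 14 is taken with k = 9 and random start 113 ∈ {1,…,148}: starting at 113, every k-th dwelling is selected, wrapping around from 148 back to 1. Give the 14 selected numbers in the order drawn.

113, 122, 131, 140, 1, 10, 19, 28, 37, 46, 55, 64, 73, 82

Selection 1: 113
Selection 2: 113 + 9 = 122
Selection 3: 122 + 9 = 131
Selection 4: 131 + 9 = 140
Selection 5: 140 + 9 = 149 → 149 − 148 = 1
Selection 6: 1 + 9 = 10
Selection 7: 10 + 9 = 19
Selection 8: 19 + 9 = 28
Selection 9: 28 + 9 = 37
Selection 10: 37 + 9 = 46
Selection 11: 46 + 9 = 55
Selection 12: 55 + 9 = 64
Selection 13: 64 + 9 = 73
Selection 14: 73 + 9 = 82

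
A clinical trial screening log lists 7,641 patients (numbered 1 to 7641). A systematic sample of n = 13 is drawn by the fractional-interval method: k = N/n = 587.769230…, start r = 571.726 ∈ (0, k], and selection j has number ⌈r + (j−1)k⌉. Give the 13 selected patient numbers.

572, 1160, 1748, 2336, 2923, 3511, 4099, 4687, 5274, 5862, 6450, 7038, 7625

j=1: r + 0k = 571.726 → ⌈·⌉ = 572
j=2: r + 1k = 1159.495230… → ⌈·⌉ = 1160
j=3: r + 2k = 1747.264461… → ⌈·⌉ = 1748
j=4: r + 3k = 2335.033692… → ⌈·⌉ = 2336
j=5: r + 4k = 2922.802923… → ⌈·⌉ = 2923
j=6: r + 5k = 3510.572153… → ⌈·⌉ = 3511
j=7: r + 6k = 4098.341384… → ⌈·⌉ = 4099
j=8: r + 7k = 4686.110615… → ⌈·⌉ = 4687
j=9: r + 8k = 5273.879846… → ⌈·⌉ = 5274
j=10: r + 9k = 5861.649076… → ⌈·⌉ = 5862
j=11: r + 10k = 6449.418307… → ⌈·⌉ = 6450
j=12: r + 11k = 7037.187538… → ⌈·⌉ = 7038
j=13: r + 12k = 7624.956769… → ⌈·⌉ = 7625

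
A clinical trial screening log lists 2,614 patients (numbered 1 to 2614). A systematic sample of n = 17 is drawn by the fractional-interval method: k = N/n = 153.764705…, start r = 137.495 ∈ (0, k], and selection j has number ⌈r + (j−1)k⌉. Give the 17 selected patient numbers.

138, 292, 446, 599, 753, 907, 1061, 1214, 1368, 1522, 1676, 1829, 1983, 2137, 2291, 2444, 2598

j=1: r + 0k = 137.495 → ⌈·⌉ = 138
j=2: r + 1k = 291.259705… → ⌈·⌉ = 292
j=3: r + 2k = 445.024411… → ⌈·⌉ = 446
j=4: r + 3k = 598.789117… → ⌈·⌉ = 599
j=5: r + 4k = 752.553823… → ⌈·⌉ = 753
j=6: r + 5k = 906.318529… → ⌈·⌉ = 907
j=7: r + 6k = 1060.083235… → ⌈·⌉ = 1061
j=8: r + 7k = 1213.847941… → ⌈·⌉ = 1214
j=9: r + 8k = 1367.612647… → ⌈·⌉ = 1368
j=10: r + 9k = 1521.377352… → ⌈·⌉ = 1522
j=11: r + 10k = 1675.142058… → ⌈·⌉ = 1676
j=12: r + 11k = 1828.906764… → ⌈·⌉ = 1829
j=13: r + 12k = 1982.671470… → ⌈·⌉ = 1983
j=14: r + 13k = 2136.436176… → ⌈·⌉ = 2137
j=15: r + 14k = 2290.200882… → ⌈·⌉ = 2291
j=16: r + 15k = 2443.965588… → ⌈·⌉ = 2444
j=17: r + 16k = 2597.730294… → ⌈·⌉ = 2598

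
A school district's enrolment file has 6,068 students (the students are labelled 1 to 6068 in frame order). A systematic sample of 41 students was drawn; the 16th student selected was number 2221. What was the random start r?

k = 6068/41 = 148
r = 2221 − (16−1)×148 = 2221 − 2220 = 1

1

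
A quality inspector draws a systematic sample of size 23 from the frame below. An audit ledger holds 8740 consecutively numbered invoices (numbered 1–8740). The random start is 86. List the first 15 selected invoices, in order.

86, 466, 846, 1226, 1606, 1986, 2366, 2746, 3126, 3506, 3886, 4266, 4646, 5026, 5406

k = N/n = 8740/23 = 380
invoice 1: 86
invoice 2: 86 + 380 = 466
invoice 3: 466 + 380 = 846
invoice 4: 846 + 380 = 1226
invoice 5: 1226 + 380 = 1606
invoice 6: 1606 + 380 = 1986
invoice 7: 1986 + 380 = 2366
invoice 8: 2366 + 380 = 2746
invoice 9: 2746 + 380 = 3126
invoice 10: 3126 + 380 = 3506
invoice 11: 3506 + 380 = 3886
invoice 12: 3886 + 380 = 4266
invoice 13: 4266 + 380 = 4646
invoice 14: 4646 + 380 = 5026
invoice 15: 5026 + 380 = 5406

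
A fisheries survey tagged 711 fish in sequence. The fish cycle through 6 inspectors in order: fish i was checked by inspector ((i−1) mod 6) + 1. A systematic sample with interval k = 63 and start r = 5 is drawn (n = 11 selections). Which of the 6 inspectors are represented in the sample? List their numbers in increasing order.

Consecutive selections differ by k = 63, so their inspector numbers differ by 63 mod 6 = 3.
gcd(63, 6) = 3, so the sample visits 6/3 = 2 distinct residues mod 6.
Start 5 is inspector 5; the inspectors hit are 2, 5.

2, 5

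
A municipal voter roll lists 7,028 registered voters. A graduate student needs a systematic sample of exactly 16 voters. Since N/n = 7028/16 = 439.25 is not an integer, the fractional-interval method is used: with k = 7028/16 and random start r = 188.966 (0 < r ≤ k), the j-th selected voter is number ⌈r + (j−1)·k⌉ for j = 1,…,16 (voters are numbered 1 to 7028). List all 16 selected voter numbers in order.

j=1: r + 0k = 188.966 → ⌈·⌉ = 189
j=2: r + 1k = 628.216 → ⌈·⌉ = 629
j=3: r + 2k = 1067.466 → ⌈·⌉ = 1068
j=4: r + 3k = 1506.716 → ⌈·⌉ = 1507
j=5: r + 4k = 1945.966 → ⌈·⌉ = 1946
j=6: r + 5k = 2385.216 → ⌈·⌉ = 2386
j=7: r + 6k = 2824.466 → ⌈·⌉ = 2825
j=8: r + 7k = 3263.716 → ⌈·⌉ = 3264
j=9: r + 8k = 3702.966 → ⌈·⌉ = 3703
j=10: r + 9k = 4142.216 → ⌈·⌉ = 4143
j=11: r + 10k = 4581.466 → ⌈·⌉ = 4582
j=12: r + 11k = 5020.716 → ⌈·⌉ = 5021
j=13: r + 12k = 5459.966 → ⌈·⌉ = 5460
j=14: r + 13k = 5899.216 → ⌈·⌉ = 5900
j=15: r + 14k = 6338.466 → ⌈·⌉ = 6339
j=16: r + 15k = 6777.716 → ⌈·⌉ = 6778

189, 629, 1068, 1507, 1946, 2386, 2825, 3264, 3703, 4143, 4582, 5021, 5460, 5900, 6339, 6778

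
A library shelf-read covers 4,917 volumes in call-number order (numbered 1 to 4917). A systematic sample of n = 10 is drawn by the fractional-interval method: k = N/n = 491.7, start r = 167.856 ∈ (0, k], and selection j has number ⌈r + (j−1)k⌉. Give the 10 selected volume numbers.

168, 660, 1152, 1643, 2135, 2627, 3119, 3610, 4102, 4594

j=1: r + 0k = 167.856 → ⌈·⌉ = 168
j=2: r + 1k = 659.556 → ⌈·⌉ = 660
j=3: r + 2k = 1151.256 → ⌈·⌉ = 1152
j=4: r + 3k = 1642.956 → ⌈·⌉ = 1643
j=5: r + 4k = 2134.656 → ⌈·⌉ = 2135
j=6: r + 5k = 2626.356 → ⌈·⌉ = 2627
j=7: r + 6k = 3118.056 → ⌈·⌉ = 3119
j=8: r + 7k = 3609.756 → ⌈·⌉ = 3610
j=9: r + 8k = 4101.456 → ⌈·⌉ = 4102
j=10: r + 9k = 4593.156 → ⌈·⌉ = 4594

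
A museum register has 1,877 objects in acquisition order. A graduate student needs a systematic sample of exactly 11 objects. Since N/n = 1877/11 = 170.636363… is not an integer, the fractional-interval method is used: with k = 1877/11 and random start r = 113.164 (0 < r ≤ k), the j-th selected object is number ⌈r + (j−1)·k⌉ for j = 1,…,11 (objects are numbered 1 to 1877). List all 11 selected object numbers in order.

j=1: r + 0k = 113.164 → ⌈·⌉ = 114
j=2: r + 1k = 283.800363… → ⌈·⌉ = 284
j=3: r + 2k = 454.436727… → ⌈·⌉ = 455
j=4: r + 3k = 625.073090… → ⌈·⌉ = 626
j=5: r + 4k = 795.709454… → ⌈·⌉ = 796
j=6: r + 5k = 966.345818… → ⌈·⌉ = 967
j=7: r + 6k = 1136.982181… → ⌈·⌉ = 1137
j=8: r + 7k = 1307.618545… → ⌈·⌉ = 1308
j=9: r + 8k = 1478.254909… → ⌈·⌉ = 1479
j=10: r + 9k = 1648.891272… → ⌈·⌉ = 1649
j=11: r + 10k = 1819.527636… → ⌈·⌉ = 1820

114, 284, 455, 626, 796, 967, 1137, 1308, 1479, 1649, 1820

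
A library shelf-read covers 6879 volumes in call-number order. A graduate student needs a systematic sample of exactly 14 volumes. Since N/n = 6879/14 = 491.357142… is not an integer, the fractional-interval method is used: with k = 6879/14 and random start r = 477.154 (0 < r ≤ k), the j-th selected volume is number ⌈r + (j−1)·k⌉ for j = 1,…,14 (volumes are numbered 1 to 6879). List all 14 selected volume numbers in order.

j=1: r + 0k = 477.154 → ⌈·⌉ = 478
j=2: r + 1k = 968.511142… → ⌈·⌉ = 969
j=3: r + 2k = 1459.868285… → ⌈·⌉ = 1460
j=4: r + 3k = 1951.225428… → ⌈·⌉ = 1952
j=5: r + 4k = 2442.582571… → ⌈·⌉ = 2443
j=6: r + 5k = 2933.939714… → ⌈·⌉ = 2934
j=7: r + 6k = 3425.296857… → ⌈·⌉ = 3426
j=8: r + 7k = 3916.654 → ⌈·⌉ = 3917
j=9: r + 8k = 4408.011142… → ⌈·⌉ = 4409
j=10: r + 9k = 4899.368285… → ⌈·⌉ = 4900
j=11: r + 10k = 5390.725428… → ⌈·⌉ = 5391
j=12: r + 11k = 5882.082571… → ⌈·⌉ = 5883
j=13: r + 12k = 6373.439714… → ⌈·⌉ = 6374
j=14: r + 13k = 6864.796857… → ⌈·⌉ = 6865

478, 969, 1460, 1952, 2443, 2934, 3426, 3917, 4409, 4900, 5391, 5883, 6374, 6865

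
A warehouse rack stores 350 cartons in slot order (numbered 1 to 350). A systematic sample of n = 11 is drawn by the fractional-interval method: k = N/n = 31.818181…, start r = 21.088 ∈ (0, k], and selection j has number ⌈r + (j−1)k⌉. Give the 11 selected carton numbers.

j=1: r + 0k = 21.088 → ⌈·⌉ = 22
j=2: r + 1k = 52.906181… → ⌈·⌉ = 53
j=3: r + 2k = 84.724363… → ⌈·⌉ = 85
j=4: r + 3k = 116.542545… → ⌈·⌉ = 117
j=5: r + 4k = 148.360727… → ⌈·⌉ = 149
j=6: r + 5k = 180.178909… → ⌈·⌉ = 181
j=7: r + 6k = 211.997090… → ⌈·⌉ = 212
j=8: r + 7k = 243.815272… → ⌈·⌉ = 244
j=9: r + 8k = 275.633454… → ⌈·⌉ = 276
j=10: r + 9k = 307.451636… → ⌈·⌉ = 308
j=11: r + 10k = 339.269818… → ⌈·⌉ = 340

22, 53, 85, 117, 149, 181, 212, 244, 276, 308, 340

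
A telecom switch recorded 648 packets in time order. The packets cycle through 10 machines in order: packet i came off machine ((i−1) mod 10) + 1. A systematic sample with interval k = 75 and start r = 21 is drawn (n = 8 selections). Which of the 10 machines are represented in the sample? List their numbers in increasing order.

Consecutive selections differ by k = 75, so their machine numbers differ by 75 mod 10 = 5.
gcd(75, 10) = 5, so the sample visits 10/5 = 2 distinct residues mod 10.
Start 21 is machine 1; the machines hit are 1, 6.

1, 6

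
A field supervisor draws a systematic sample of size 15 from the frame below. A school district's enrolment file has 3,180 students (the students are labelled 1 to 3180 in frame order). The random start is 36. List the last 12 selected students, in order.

k = N/n = 3180/15 = 212
4th selection = 36 + 3×212 = 672
5th: 672 + 212 = 884
6th: 884 + 212 = 1096
7th: 1096 + 212 = 1308
8th: 1308 + 212 = 1520
9th: 1520 + 212 = 1732
10th: 1732 + 212 = 1944
11th: 1944 + 212 = 2156
12th: 2156 + 212 = 2368
13th: 2368 + 212 = 2580
14th: 2580 + 212 = 2792
15th: 2792 + 212 = 3004

672, 884, 1096, 1308, 1520, 1732, 1944, 2156, 2368, 2580, 2792, 3004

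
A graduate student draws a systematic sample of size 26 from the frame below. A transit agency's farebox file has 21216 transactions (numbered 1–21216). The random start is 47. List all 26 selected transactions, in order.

47, 863, 1679, 2495, 3311, 4127, 4943, 5759, 6575, 7391, 8207, 9023, 9839, 10655, 11471, 12287, 13103, 13919, 14735, 15551, 16367, 17183, 17999, 18815, 19631, 20447

k = N/n = 21216/26 = 816
transaction 1: 47
transaction 2: 47 + 816 = 863
transaction 3: 863 + 816 = 1679
transaction 4: 1679 + 816 = 2495
transaction 5: 2495 + 816 = 3311
transaction 6: 3311 + 816 = 4127
transaction 7: 4127 + 816 = 4943
transaction 8: 4943 + 816 = 5759
transaction 9: 5759 + 816 = 6575
transaction 10: 6575 + 816 = 7391
transaction 11: 7391 + 816 = 8207
transaction 12: 8207 + 816 = 9023
transaction 13: 9023 + 816 = 9839
transaction 14: 9839 + 816 = 10655
transaction 15: 10655 + 816 = 11471
transaction 16: 11471 + 816 = 12287
transaction 17: 12287 + 816 = 13103
transaction 18: 13103 + 816 = 13919
transaction 19: 13919 + 816 = 14735
transaction 20: 14735 + 816 = 15551
transaction 21: 15551 + 816 = 16367
transaction 22: 16367 + 816 = 17183
transaction 23: 17183 + 816 = 17999
transaction 24: 17999 + 816 = 18815
transaction 25: 18815 + 816 = 19631
transaction 26: 19631 + 816 = 20447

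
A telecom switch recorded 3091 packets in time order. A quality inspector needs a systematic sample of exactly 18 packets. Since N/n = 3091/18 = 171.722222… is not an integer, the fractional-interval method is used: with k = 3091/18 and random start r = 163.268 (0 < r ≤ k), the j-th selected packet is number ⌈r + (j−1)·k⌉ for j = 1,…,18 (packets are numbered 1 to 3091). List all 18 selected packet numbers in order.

j=1: r + 0k = 163.268 → ⌈·⌉ = 164
j=2: r + 1k = 334.990222… → ⌈·⌉ = 335
j=3: r + 2k = 506.712444… → ⌈·⌉ = 507
j=4: r + 3k = 678.434666… → ⌈·⌉ = 679
j=5: r + 4k = 850.156888… → ⌈·⌉ = 851
j=6: r + 5k = 1021.879111… → ⌈·⌉ = 1022
j=7: r + 6k = 1193.601333… → ⌈·⌉ = 1194
j=8: r + 7k = 1365.323555… → ⌈·⌉ = 1366
j=9: r + 8k = 1537.045777… → ⌈·⌉ = 1538
j=10: r + 9k = 1708.768 → ⌈·⌉ = 1709
j=11: r + 10k = 1880.490222… → ⌈·⌉ = 1881
j=12: r + 11k = 2052.212444… → ⌈·⌉ = 2053
j=13: r + 12k = 2223.934666… → ⌈·⌉ = 2224
j=14: r + 13k = 2395.656888… → ⌈·⌉ = 2396
j=15: r + 14k = 2567.379111… → ⌈·⌉ = 2568
j=16: r + 15k = 2739.101333… → ⌈·⌉ = 2740
j=17: r + 16k = 2910.823555… → ⌈·⌉ = 2911
j=18: r + 17k = 3082.545777… → ⌈·⌉ = 3083

164, 335, 507, 679, 851, 1022, 1194, 1366, 1538, 1709, 1881, 2053, 2224, 2396, 2568, 2740, 2911, 3083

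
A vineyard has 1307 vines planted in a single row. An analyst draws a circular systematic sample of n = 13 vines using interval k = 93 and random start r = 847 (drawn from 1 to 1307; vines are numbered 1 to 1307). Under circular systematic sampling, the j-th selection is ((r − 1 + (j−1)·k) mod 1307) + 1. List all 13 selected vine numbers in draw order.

847, 940, 1033, 1126, 1219, 5, 98, 191, 284, 377, 470, 563, 656

Selection 1: 847
Selection 2: 847 + 93 = 940
Selection 3: 940 + 93 = 1033
Selection 4: 1033 + 93 = 1126
Selection 5: 1126 + 93 = 1219
Selection 6: 1219 + 93 = 1312 → 1312 − 1307 = 5
Selection 7: 5 + 93 = 98
Selection 8: 98 + 93 = 191
Selection 9: 191 + 93 = 284
Selection 10: 284 + 93 = 377
Selection 11: 377 + 93 = 470
Selection 12: 470 + 93 = 563
Selection 13: 563 + 93 = 656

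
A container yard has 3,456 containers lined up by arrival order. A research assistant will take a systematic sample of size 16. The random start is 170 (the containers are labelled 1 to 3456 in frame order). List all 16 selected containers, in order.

170, 386, 602, 818, 1034, 1250, 1466, 1682, 1898, 2114, 2330, 2546, 2762, 2978, 3194, 3410

k = N/n = 3456/16 = 216
container 1: 170
container 2: 170 + 216 = 386
container 3: 386 + 216 = 602
container 4: 602 + 216 = 818
container 5: 818 + 216 = 1034
container 6: 1034 + 216 = 1250
container 7: 1250 + 216 = 1466
container 8: 1466 + 216 = 1682
container 9: 1682 + 216 = 1898
container 10: 1898 + 216 = 2114
container 11: 2114 + 216 = 2330
container 12: 2330 + 216 = 2546
container 13: 2546 + 216 = 2762
container 14: 2762 + 216 = 2978
container 15: 2978 + 216 = 3194
container 16: 3194 + 216 = 3410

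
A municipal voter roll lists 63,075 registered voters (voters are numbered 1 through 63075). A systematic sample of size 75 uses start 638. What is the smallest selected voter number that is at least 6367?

6525

k = 63075/75 = 841
Steps past start: ⌈(6367 − 638)/841⌉ = ⌈5729/841⌉ = 7
Selected voter: 638 + 7×841 = 6525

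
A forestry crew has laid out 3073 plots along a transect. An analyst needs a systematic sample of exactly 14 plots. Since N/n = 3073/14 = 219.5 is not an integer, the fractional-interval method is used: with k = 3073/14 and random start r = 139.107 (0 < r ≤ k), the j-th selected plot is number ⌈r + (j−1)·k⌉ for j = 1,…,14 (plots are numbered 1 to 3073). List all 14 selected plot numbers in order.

140, 359, 579, 798, 1018, 1237, 1457, 1676, 1896, 2115, 2335, 2554, 2774, 2993

j=1: r + 0k = 139.107 → ⌈·⌉ = 140
j=2: r + 1k = 358.607 → ⌈·⌉ = 359
j=3: r + 2k = 578.107 → ⌈·⌉ = 579
j=4: r + 3k = 797.607 → ⌈·⌉ = 798
j=5: r + 4k = 1017.107 → ⌈·⌉ = 1018
j=6: r + 5k = 1236.607 → ⌈·⌉ = 1237
j=7: r + 6k = 1456.107 → ⌈·⌉ = 1457
j=8: r + 7k = 1675.607 → ⌈·⌉ = 1676
j=9: r + 8k = 1895.107 → ⌈·⌉ = 1896
j=10: r + 9k = 2114.607 → ⌈·⌉ = 2115
j=11: r + 10k = 2334.107 → ⌈·⌉ = 2335
j=12: r + 11k = 2553.607 → ⌈·⌉ = 2554
j=13: r + 12k = 2773.107 → ⌈·⌉ = 2774
j=14: r + 13k = 2992.607 → ⌈·⌉ = 2993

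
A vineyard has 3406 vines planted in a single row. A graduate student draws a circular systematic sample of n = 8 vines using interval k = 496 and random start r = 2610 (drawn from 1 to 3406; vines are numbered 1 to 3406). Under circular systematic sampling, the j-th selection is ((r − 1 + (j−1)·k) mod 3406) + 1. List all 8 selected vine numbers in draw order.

Selection 1: 2610
Selection 2: 2610 + 496 = 3106
Selection 3: 3106 + 496 = 3602 → 3602 − 3406 = 196
Selection 4: 196 + 496 = 692
Selection 5: 692 + 496 = 1188
Selection 6: 1188 + 496 = 1684
Selection 7: 1684 + 496 = 2180
Selection 8: 2180 + 496 = 2676

2610, 3106, 196, 692, 1188, 1684, 2180, 2676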